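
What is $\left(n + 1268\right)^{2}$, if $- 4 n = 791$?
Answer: $\frac{18326961}{16} \approx 1.1454 \cdot 10^{6}$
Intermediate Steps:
$n = - \frac{791}{4}$ ($n = \left(- \frac{1}{4}\right) 791 = - \frac{791}{4} \approx -197.75$)
$\left(n + 1268\right)^{2} = \left(- \frac{791}{4} + 1268\right)^{2} = \left(\frac{4281}{4}\right)^{2} = \frac{18326961}{16}$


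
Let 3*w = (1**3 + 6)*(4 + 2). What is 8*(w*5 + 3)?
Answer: 584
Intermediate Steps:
w = 14 (w = ((1**3 + 6)*(4 + 2))/3 = ((1 + 6)*6)/3 = (7*6)/3 = (1/3)*42 = 14)
8*(w*5 + 3) = 8*(14*5 + 3) = 8*(70 + 3) = 8*73 = 584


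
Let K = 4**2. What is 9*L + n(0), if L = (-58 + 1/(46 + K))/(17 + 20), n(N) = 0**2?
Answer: -32355/2294 ≈ -14.104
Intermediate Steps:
n(N) = 0
K = 16
L = -3595/2294 (L = (-58 + 1/(46 + 16))/(17 + 20) = (-58 + 1/62)/37 = (-58 + 1/62)*(1/37) = -3595/62*1/37 = -3595/2294 ≈ -1.5671)
9*L + n(0) = 9*(-3595/2294) + 0 = -32355/2294 + 0 = -32355/2294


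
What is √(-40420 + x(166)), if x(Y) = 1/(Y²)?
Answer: I*√1113813519/166 ≈ 201.05*I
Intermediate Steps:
x(Y) = Y⁻²
√(-40420 + x(166)) = √(-40420 + 166⁻²) = √(-40420 + 1/27556) = √(-1113813519/27556) = I*√1113813519/166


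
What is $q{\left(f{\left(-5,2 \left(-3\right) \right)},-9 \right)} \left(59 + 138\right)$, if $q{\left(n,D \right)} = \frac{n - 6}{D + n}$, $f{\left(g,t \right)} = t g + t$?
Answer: $\frac{1182}{5} \approx 236.4$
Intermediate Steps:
$f{\left(g,t \right)} = t + g t$ ($f{\left(g,t \right)} = g t + t = t + g t$)
$q{\left(n,D \right)} = \frac{-6 + n}{D + n}$
$q{\left(f{\left(-5,2 \left(-3\right) \right)},-9 \right)} \left(59 + 138\right) = \frac{-6 + 2 \left(-3\right) \left(1 - 5\right)}{-9 + 2 \left(-3\right) \left(1 - 5\right)} \left(59 + 138\right) = \frac{-6 - -24}{-9 - -24} \cdot 197 = \frac{-6 + 24}{-9 + 24} \cdot 197 = \frac{1}{15} \cdot 18 \cdot 197 = \frac{6}{5} \cdot 197 = \frac{1182}{5}$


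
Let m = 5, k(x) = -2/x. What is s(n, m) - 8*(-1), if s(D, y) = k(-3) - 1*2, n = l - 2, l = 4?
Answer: 20/3 ≈ 6.6667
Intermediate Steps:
n = 2 (n = 4 - 2 = 2)
s(D, y) = -4/3 (s(D, y) = -2/(-3) - 1*2 = -2*(-⅓) - 2 = ⅔ - 2 = -4/3)
s(n, m) - 8*(-1) = -4/3 - 8*(-1) = -4/3 + 8 = 20/3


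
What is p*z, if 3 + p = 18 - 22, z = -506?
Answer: 3542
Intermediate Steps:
p = -7 (p = -3 + (18 - 22) = -3 - 4 = -7)
p*z = -7*(-506) = 3542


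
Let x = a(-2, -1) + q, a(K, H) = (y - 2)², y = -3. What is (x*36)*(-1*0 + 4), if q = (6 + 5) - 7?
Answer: 4176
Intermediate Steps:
a(K, H) = 25 (a(K, H) = (-3 - 2)² = (-5)² = 25)
q = 4 (q = 11 - 7 = 4)
x = 29 (x = 25 + 4 = 29)
(x*36)*(-1*0 + 4) = (29*36)*(-1*0 + 4) = 1044*(0 + 4) = 1044*4 = 4176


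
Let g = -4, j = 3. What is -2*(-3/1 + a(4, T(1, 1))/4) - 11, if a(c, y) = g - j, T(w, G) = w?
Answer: -3/2 ≈ -1.5000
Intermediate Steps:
a(c, y) = -7 (a(c, y) = -4 - 1*3 = -4 - 3 = -7)
-2*(-3/1 + a(4, T(1, 1))/4) - 11 = -2*(-3/1 - 7/4) - 11 = -2*(-3*1 - 7*¼) - 11 = -2*(-3 - 7/4) - 11 = -2*(-19/4) - 11 = 19/2 - 11 = -3/2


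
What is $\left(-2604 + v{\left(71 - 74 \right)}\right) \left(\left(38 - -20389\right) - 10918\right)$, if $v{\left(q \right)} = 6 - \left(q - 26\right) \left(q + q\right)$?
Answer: $-26358948$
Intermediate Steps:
$v{\left(q \right)} = 6 - 2 q \left(-26 + q\right)$ ($v{\left(q \right)} = 6 - \left(-26 + q\right) 2 q = 6 - 2 q \left(-26 + q\right)$)
$\left(-2604 + v{\left(71 - 74 \right)}\right) \left(\left(38 - -20389\right) - 10918\right) = \left(-2604 + \left(6 - 2 \left(71 - 74\right)^{2} + 52 \left(71 - 74\right)\right)\right) \left(\left(38 - -20389\right) - 10918\right) = \left(-2604 + \left(6 - 2 \left(71 - 74\right)^{2} + 52 \left(71 - 74\right)\right)\right) \left(\left(38 + 20389\right) - 10918\right) = \left(-2604 + \left(6 - 2 \left(-3\right)^{2} + 52 \left(-3\right)\right)\right) \left(20427 - 10918\right) = \left(-2604 - 168\right) 9509 = \left(-2772\right) 9509 = -26358948$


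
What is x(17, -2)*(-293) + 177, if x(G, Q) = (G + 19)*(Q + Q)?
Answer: 42369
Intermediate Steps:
x(G, Q) = 2*Q*(19 + G) (x(G, Q) = (19 + G)*(2*Q) = 2*Q*(19 + G))
x(17, -2)*(-293) + 177 = (2*(-2)*(19 + 17))*(-293) + 177 = (2*(-2)*36)*(-293) + 177 = -144*(-293) + 177 = 42192 + 177 = 42369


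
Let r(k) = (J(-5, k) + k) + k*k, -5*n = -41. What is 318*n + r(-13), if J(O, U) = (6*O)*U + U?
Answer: 15703/5 ≈ 3140.6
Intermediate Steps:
J(O, U) = U + 6*O*U (J(O, U) = 6*O*U + U = U + 6*O*U)
n = 41/5 (n = -1/5*(-41) = 41/5 ≈ 8.2000)
r(k) = k**2 - 28*k (r(k) = (k*(1 + 6*(-5)) + k) + k*k = (k*(1 - 30) + k) + k**2 = (k*(-29) + k) + k**2 = (-29*k + k) + k**2 = -28*k + k**2 = k**2 - 28*k)
318*n + r(-13) = 318*(41/5) - 13*(-28 - 13) = 13038/5 - 13*(-41) = 13038/5 + 533 = 15703/5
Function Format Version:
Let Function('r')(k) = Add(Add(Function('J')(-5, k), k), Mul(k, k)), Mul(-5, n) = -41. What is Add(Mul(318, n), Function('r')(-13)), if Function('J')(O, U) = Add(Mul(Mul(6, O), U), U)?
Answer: Rational(15703, 5) ≈ 3140.6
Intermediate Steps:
Function('J')(O, U) = Add(U, Mul(6, O, U)) (Function('J')(O, U) = Add(Mul(6, O, U), U) = Add(U, Mul(6, O, U)))
n = Rational(41, 5) (n = Mul(Rational(-1, 5), -41) = Rational(41, 5) ≈ 8.2000)
Function('r')(k) = Add(Pow(k, 2), Mul(-28, k)) (Function('r')(k) = Add(Add(Mul(k, Add(1, Mul(6, -5))), k), Mul(k, k)) = Add(Add(Mul(k, Add(1, -30)), k), Pow(k, 2)) = Add(Add(Mul(k, -29), k), Pow(k, 2)) = Add(Add(Mul(-29, k), k), Pow(k, 2)) = Add(Mul(-28, k), Pow(k, 2)) = Add(Pow(k, 2), Mul(-28, k)))
Add(Mul(318, n), Function('r')(-13)) = Add(Mul(318, Rational(41, 5)), Mul(-13, Add(-28, -13))) = Add(Rational(13038, 5), Mul(-13, -41)) = Add(Rational(13038, 5), 533) = Rational(15703, 5)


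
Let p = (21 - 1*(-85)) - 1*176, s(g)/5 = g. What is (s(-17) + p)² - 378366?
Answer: -354341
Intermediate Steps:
s(g) = 5*g
p = -70 (p = (21 + 85) - 176 = 106 - 176 = -70)
(s(-17) + p)² - 378366 = (5*(-17) - 70)² - 378366 = (-85 - 70)² - 378366 = (-155)² - 378366 = 24025 - 378366 = -354341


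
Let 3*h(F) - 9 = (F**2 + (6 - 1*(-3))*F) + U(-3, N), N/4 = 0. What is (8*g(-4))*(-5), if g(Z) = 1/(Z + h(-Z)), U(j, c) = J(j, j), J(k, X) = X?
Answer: -60/23 ≈ -2.6087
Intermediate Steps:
N = 0 (N = 4*0 = 0)
U(j, c) = j
h(F) = 2 + 3*F + F**2/3 (h(F) = 3 + ((F**2 + (6 - 1*(-3))*F) - 3)/3 = 3 + ((F**2 + (6 + 3)*F) - 3)/3 = 3 + ((F**2 + 9*F) - 3)/3 = 3 + (-3 + F**2 + 9*F)/3 = 3 + (-1 + 3*F + F**2/3) = 2 + 3*F + F**2/3)
g(Z) = 1/(2 - 2*Z + Z**2/3) (g(Z) = 1/(Z + (2 + 3*(-Z) + (-Z)**2/3)) = 1/(Z + (2 - 3*Z + Z**2/3)) = 1/(2 - 2*Z + Z**2/3))
(8*g(-4))*(-5) = (8*(3/(6 + (-4)**2 - 6*(-4))))*(-5) = (8*(3/(6 + 16 + 24)))*(-5) = (8*(3/46))*(-5) = (12/23)*(-5) = -60/23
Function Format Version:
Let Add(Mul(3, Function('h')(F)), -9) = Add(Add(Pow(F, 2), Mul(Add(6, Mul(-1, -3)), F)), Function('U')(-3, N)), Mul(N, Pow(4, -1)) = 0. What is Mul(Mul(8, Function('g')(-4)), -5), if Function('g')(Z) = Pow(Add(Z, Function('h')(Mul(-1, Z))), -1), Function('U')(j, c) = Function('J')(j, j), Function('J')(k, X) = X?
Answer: Rational(-60, 23) ≈ -2.6087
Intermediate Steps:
N = 0 (N = Mul(4, 0) = 0)
Function('U')(j, c) = j
Function('h')(F) = Add(2, Mul(3, F), Mul(Rational(1, 3), Pow(F, 2))) (Function('h')(F) = Add(3, Mul(Rational(1, 3), Add(Add(Pow(F, 2), Mul(Add(6, Mul(-1, -3)), F)), -3))) = Add(3, Mul(Rational(1, 3), Add(Add(Pow(F, 2), Mul(Add(6, 3), F)), -3))) = Add(3, Mul(Rational(1, 3), Add(Add(Pow(F, 2), Mul(9, F)), -3))) = Add(3, Mul(Rational(1, 3), Add(-3, Pow(F, 2), Mul(9, F)))) = Add(3, Add(-1, Mul(3, F), Mul(Rational(1, 3), Pow(F, 2)))) = Add(2, Mul(3, F), Mul(Rational(1, 3), Pow(F, 2))))
Function('g')(Z) = Pow(Add(2, Mul(-2, Z), Mul(Rational(1, 3), Pow(Z, 2))), -1) (Function('g')(Z) = Pow(Add(Z, Add(2, Mul(3, Mul(-1, Z)), Mul(Rational(1, 3), Pow(Mul(-1, Z), 2)))), -1) = Pow(Add(Z, Add(2, Mul(-3, Z), Mul(Rational(1, 3), Pow(Z, 2)))), -1) = Pow(Add(2, Mul(-2, Z), Mul(Rational(1, 3), Pow(Z, 2))), -1))
Mul(Mul(8, Function('g')(-4)), -5) = Mul(Mul(8, Mul(3, Pow(Add(6, Pow(-4, 2), Mul(-6, -4)), -1))), -5) = Mul(Mul(8, Mul(3, Pow(Add(6, 16, 24), -1))), -5) = Mul(Mul(8, Mul(3, Pow(46, -1))), -5) = Mul(Mul(8, Mul(3, Rational(1, 46))), -5) = Mul(Mul(8, Rational(3, 46)), -5) = Mul(Rational(12, 23), -5) = Rational(-60, 23)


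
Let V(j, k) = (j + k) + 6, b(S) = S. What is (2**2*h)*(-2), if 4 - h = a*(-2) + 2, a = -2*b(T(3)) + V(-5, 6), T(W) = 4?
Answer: 0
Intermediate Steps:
V(j, k) = 6 + j + k
a = -1 (a = -2*4 + (6 - 5 + 6) = -8 + 7 = -1)
h = 0 (h = 4 - (-1*(-2) + 2) = 4 - (2 + 2) = 4 - 1*4 = 4 - 4 = 0)
(2**2*h)*(-2) = (2**2*0)*(-2) = (4*0)*(-2) = 0*(-2) = 0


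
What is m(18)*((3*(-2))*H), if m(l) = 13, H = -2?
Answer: 156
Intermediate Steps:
m(18)*((3*(-2))*H) = 13*((3*(-2))*(-2)) = 13*(-6*(-2)) = 13*12 = 156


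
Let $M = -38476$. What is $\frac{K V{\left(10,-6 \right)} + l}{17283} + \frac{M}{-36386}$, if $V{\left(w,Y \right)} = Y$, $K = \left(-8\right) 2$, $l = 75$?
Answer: $\frac{15981017}{14972839} \approx 1.0673$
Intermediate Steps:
$K = -16$
$\frac{K V{\left(10,-6 \right)} + l}{17283} + \frac{M}{-36386} = \frac{\left(-16\right) \left(-6\right) + 75}{17283} - \frac{38476}{-36386} = \left(96 + 75\right) \frac{1}{17283} - - \frac{19238}{18193} = 171 \cdot \frac{1}{17283} + \frac{19238}{18193} = \frac{57}{5761} + \frac{19238}{18193} = \frac{15981017}{14972839}$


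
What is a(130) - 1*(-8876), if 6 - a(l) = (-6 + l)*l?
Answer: -7238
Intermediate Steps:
a(l) = 6 - l*(-6 + l) (a(l) = 6 - (-6 + l)*l = 6 - l*(-6 + l))
a(130) - 1*(-8876) = (6 - 1*130² + 6*130) - 1*(-8876) = (6 - 1*16900 + 780) + 8876 = (6 - 16900 + 780) + 8876 = -16114 + 8876 = -7238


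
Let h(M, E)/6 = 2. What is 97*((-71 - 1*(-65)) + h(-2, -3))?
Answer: 582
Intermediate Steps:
h(M, E) = 12 (h(M, E) = 6*2 = 12)
97*((-71 - 1*(-65)) + h(-2, -3)) = 97*((-71 - 1*(-65)) + 12) = 97*((-71 + 65) + 12) = 97*(-6 + 12) = 97*6 = 582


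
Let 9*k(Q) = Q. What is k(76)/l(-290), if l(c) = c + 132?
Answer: -38/711 ≈ -0.053446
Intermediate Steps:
k(Q) = Q/9
l(c) = 132 + c
k(76)/l(-290) = ((⅑)*76)/(132 - 290) = (76/9)/(-158) = (76/9)*(-1/158) = -38/711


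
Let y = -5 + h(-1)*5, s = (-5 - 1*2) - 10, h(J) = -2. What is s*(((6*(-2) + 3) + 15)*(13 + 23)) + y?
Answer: -3687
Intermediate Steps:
s = -17 (s = (-5 - 2) - 10 = -7 - 10 = -17)
y = -15 (y = -5 - 2*5 = -5 - 10 = -15)
s*(((6*(-2) + 3) + 15)*(13 + 23)) + y = -17*((6*(-2) + 3) + 15)*(13 + 23) - 15 = -17*((-12 + 3) + 15)*36 - 15 = -17*(-9 + 15)*36 - 15 = -102*36 - 15 = -17*216 - 15 = -3672 - 15 = -3687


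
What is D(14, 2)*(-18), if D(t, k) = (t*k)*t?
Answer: -7056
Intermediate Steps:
D(t, k) = k*t² (D(t, k) = (k*t)*t = k*t²)
D(14, 2)*(-18) = (2*14²)*(-18) = (2*196)*(-18) = 392*(-18) = -7056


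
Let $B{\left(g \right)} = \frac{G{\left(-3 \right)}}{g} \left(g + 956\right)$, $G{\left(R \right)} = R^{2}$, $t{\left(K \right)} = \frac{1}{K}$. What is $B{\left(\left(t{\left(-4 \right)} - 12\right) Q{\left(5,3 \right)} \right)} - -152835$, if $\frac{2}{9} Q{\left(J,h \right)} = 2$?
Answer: $\frac{7485532}{49} \approx 1.5277 \cdot 10^{5}$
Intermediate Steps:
$Q{\left(J,h \right)} = 9$ ($Q{\left(J,h \right)} = \frac{9}{2} \cdot 2 = 9$)
$B{\left(g \right)} = \frac{9 \left(956 + g\right)}{g}$ ($B{\left(g \right)} = \frac{\left(-3\right)^{2}}{g} \left(g + 956\right) = \frac{9}{g} \left(956 + g\right) = \frac{9 \left(956 + g\right)}{g}$)
$B{\left(\left(t{\left(-4 \right)} - 12\right) Q{\left(5,3 \right)} \right)} - -152835 = \left(9 + \frac{8604}{\left(\frac{1}{-4} - 12\right) 9}\right) - -152835 = \left(9 + \frac{8604}{\left(- \frac{1}{4} - 12\right) 9}\right) + 152835 = \left(9 + \frac{8604}{\left(- \frac{49}{4}\right) 9}\right) + 152835 = \left(9 + \frac{8604}{- \frac{441}{4}}\right) + 152835 = \left(9 + 8604 \left(- \frac{4}{441}\right)\right) + 152835 = \left(9 - \frac{3824}{49}\right) + 152835 = - \frac{3383}{49} + 152835 = \frac{7485532}{49}$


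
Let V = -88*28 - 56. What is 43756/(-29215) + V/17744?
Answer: -106253533/64798870 ≈ -1.6397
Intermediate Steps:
V = -2520 (V = -2464 - 56 = -2520)
43756/(-29215) + V/17744 = 43756/(-29215) - 2520/17744 = 43756*(-1/29215) - 2520*1/17744 = -43756/29215 - 315/2218 = -106253533/64798870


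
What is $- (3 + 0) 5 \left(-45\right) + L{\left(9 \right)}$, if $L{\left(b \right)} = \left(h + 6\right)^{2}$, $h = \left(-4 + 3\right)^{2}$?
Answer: $724$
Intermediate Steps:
$h = 1$ ($h = \left(-1\right)^{2} = 1$)
$L{\left(b \right)} = 49$ ($L{\left(b \right)} = \left(1 + 6\right)^{2} = 7^{2} = 49$)
$- (3 + 0) 5 \left(-45\right) + L{\left(9 \right)} = - (3 + 0) 5 \left(-45\right) + 49 = \left(-1\right) 3 \cdot 5 \left(-45\right) + 49 = \left(-3\right) 5 \left(-45\right) + 49 = \left(-15\right) \left(-45\right) + 49 = 675 + 49 = 724$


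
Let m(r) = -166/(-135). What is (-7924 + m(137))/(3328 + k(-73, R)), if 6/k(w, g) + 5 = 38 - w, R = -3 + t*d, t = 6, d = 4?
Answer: -56687422/23812245 ≈ -2.3806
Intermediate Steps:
R = 21 (R = -3 + 6*4 = -3 + 24 = 21)
m(r) = 166/135 (m(r) = -166*(-1/135) = 166/135)
k(w, g) = 6/(33 - w) (k(w, g) = 6/(-5 + (38 - w)) = 6/(33 - w))
(-7924 + m(137))/(3328 + k(-73, R)) = (-7924 + 166/135)/(3328 - 6/(-33 - 73)) = -1069574/(135*(3328 - 6/(-106))) = -1069574/(135*(3328 - 6*(-1/106))) = -1069574/(135*(3328 + 3/53)) = -1069574/(135*176387/53) = -1069574/135*53/176387 = -56687422/23812245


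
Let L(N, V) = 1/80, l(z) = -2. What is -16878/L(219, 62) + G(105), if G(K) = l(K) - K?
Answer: -1350347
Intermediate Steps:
L(N, V) = 1/80
G(K) = -2 - K
-16878/L(219, 62) + G(105) = -16878/1/80 + (-2 - 1*105) = -16878*80 + (-2 - 105) = -1350240 - 107 = -1350347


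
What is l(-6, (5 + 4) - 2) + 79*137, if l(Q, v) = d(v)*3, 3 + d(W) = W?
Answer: 10835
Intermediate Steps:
d(W) = -3 + W
l(Q, v) = -9 + 3*v (l(Q, v) = (-3 + v)*3 = -9 + 3*v)
l(-6, (5 + 4) - 2) + 79*137 = (-9 + 3*((5 + 4) - 2)) + 79*137 = (-9 + 3*(9 - 2)) + 10823 = (-9 + 3*7) + 10823 = (-9 + 21) + 10823 = 12 + 10823 = 10835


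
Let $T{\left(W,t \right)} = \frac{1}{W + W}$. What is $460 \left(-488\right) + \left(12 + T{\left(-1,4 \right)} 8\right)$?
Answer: $-224472$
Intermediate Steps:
$T{\left(W,t \right)} = \frac{1}{2 W}$
$460 \left(-488\right) + \left(12 + T{\left(-1,4 \right)} 8\right) = 460 \left(-488\right) + \left(12 + \frac{1}{2 \left(-1\right)} 8\right) = -224480 + \left(12 + \frac{1}{2} \left(-1\right) 8\right) = -224480 + \left(12 - 4\right) = -224480 + 8 = -224472$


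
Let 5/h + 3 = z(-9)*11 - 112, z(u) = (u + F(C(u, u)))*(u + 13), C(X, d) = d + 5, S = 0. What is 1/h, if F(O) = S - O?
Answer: -67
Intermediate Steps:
C(X, d) = 5 + d
F(O) = -O (F(O) = 0 - O = -O)
z(u) = -65 - 5*u (z(u) = (u - (5 + u))*(u + 13) = (u + (-5 - u))*(13 + u) = -5*(13 + u) = -65 - 5*u)
h = -1/67 (h = 5/(-3 + ((-65 - 5*(-9))*11 - 112)) = 5/(-3 + ((-65 + 45)*11 - 112)) = 5/(-3 + (-20*11 - 112)) = 5/(-3 + (-220 - 112)) = 5/(-3 - 332) = 5/(-335) = 5*(-1/335) = -1/67 ≈ -0.014925)
1/h = 1/(-1/67) = -67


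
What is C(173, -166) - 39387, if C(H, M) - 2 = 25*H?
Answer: -35060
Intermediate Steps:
C(H, M) = 2 + 25*H
C(173, -166) - 39387 = (2 + 25*173) - 39387 = (2 + 4325) - 39387 = 4327 - 39387 = -35060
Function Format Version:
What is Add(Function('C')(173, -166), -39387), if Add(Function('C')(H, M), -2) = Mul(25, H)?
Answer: -35060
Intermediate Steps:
Function('C')(H, M) = Add(2, Mul(25, H))
Add(Function('C')(173, -166), -39387) = Add(Add(2, Mul(25, 173)), -39387) = Add(Add(2, 4325), -39387) = Add(4327, -39387) = -35060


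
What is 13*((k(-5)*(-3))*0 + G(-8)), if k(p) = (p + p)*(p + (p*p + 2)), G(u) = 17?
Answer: 221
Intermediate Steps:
k(p) = 2*p*(2 + p + p**2) (k(p) = (2*p)*(p + (p**2 + 2)) = (2*p)*(p + (2 + p**2)) = (2*p)*(2 + p + p**2) = 2*p*(2 + p + p**2))
13*((k(-5)*(-3))*0 + G(-8)) = 13*(((2*(-5)*(2 - 5 + (-5)**2))*(-3))*0 + 17) = 13*(((2*(-5)*(2 - 5 + 25))*(-3))*0 + 17) = 13*(((2*(-5)*22)*(-3))*0 + 17) = 13*(-220*(-3)*0 + 17) = 13*(660*0 + 17) = 13*(0 + 17) = 13*17 = 221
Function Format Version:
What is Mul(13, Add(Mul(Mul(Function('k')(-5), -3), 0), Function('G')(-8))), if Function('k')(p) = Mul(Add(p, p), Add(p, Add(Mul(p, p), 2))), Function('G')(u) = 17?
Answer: 221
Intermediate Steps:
Function('k')(p) = Mul(2, p, Add(2, p, Pow(p, 2))) (Function('k')(p) = Mul(Mul(2, p), Add(p, Add(Pow(p, 2), 2))) = Mul(Mul(2, p), Add(p, Add(2, Pow(p, 2)))) = Mul(Mul(2, p), Add(2, p, Pow(p, 2))) = Mul(2, p, Add(2, p, Pow(p, 2))))
Mul(13, Add(Mul(Mul(Function('k')(-5), -3), 0), Function('G')(-8))) = Mul(13, Add(Mul(Mul(Mul(2, -5, Add(2, -5, Pow(-5, 2))), -3), 0), 17)) = Mul(13, Add(Mul(Mul(Mul(2, -5, Add(2, -5, 25)), -3), 0), 17)) = Mul(13, Add(Mul(Mul(Mul(2, -5, 22), -3), 0), 17)) = Mul(13, Add(Mul(Mul(-220, -3), 0), 17)) = Mul(13, Add(Mul(660, 0), 17)) = Mul(13, Add(0, 17)) = Mul(13, 17) = 221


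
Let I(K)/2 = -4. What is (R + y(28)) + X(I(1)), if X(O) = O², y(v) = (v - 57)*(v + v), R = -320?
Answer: -1880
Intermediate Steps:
y(v) = 2*v*(-57 + v) (y(v) = (-57 + v)*(2*v) = 2*v*(-57 + v))
I(K) = -8 (I(K) = 2*(-4) = -8)
(R + y(28)) + X(I(1)) = (-320 + 2*28*(-57 + 28)) + (-8)² = (-320 + 2*28*(-29)) + 64 = (-320 - 1624) + 64 = -1944 + 64 = -1880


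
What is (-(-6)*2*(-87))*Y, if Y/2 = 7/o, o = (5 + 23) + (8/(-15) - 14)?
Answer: -109620/101 ≈ -1085.3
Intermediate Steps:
o = 202/15 (o = 28 + (8*(-1/15) - 14) = 28 + (-8/15 - 14) = 28 - 218/15 = 202/15 ≈ 13.467)
Y = 105/101 (Y = 2*(7/(202/15)) = 2*(7*(15/202)) = 2*(105/202) = 105/101 ≈ 1.0396)
(-(-6)*2*(-87))*Y = (-(-6)*2*(-87))*(105/101) = (-2*(-6)*(-87))*(105/101) = (12*(-87))*(105/101) = -1044*105/101 = -109620/101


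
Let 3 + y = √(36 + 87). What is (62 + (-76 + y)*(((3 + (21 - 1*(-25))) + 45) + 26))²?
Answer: 90469924 - 2260320*√123 ≈ 6.5402e+7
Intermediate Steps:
y = -3 + √123 (y = -3 + √(36 + 87) = -3 + √123 ≈ 8.0905)
(62 + (-76 + y)*(((3 + (21 - 1*(-25))) + 45) + 26))² = (62 + (-76 + (-3 + √123))*(((3 + (21 - 1*(-25))) + 45) + 26))² = (62 + (-79 + √123)*(((3 + (21 + 25)) + 45) + 26))² = (62 + (-79 + √123)*(((3 + 46) + 45) + 26))² = (62 + (-79 + √123)*((49 + 45) + 26))² = (62 + (-79 + √123)*(94 + 26))² = (62 + (-79 + √123)*120)² = (62 + (-9480 + 120*√123))² = (-9418 + 120*√123)²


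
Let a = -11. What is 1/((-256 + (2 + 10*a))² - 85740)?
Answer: 1/46756 ≈ 2.1388e-5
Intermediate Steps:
1/((-256 + (2 + 10*a))² - 85740) = 1/((-256 + (2 + 10*(-11)))² - 85740) = 1/((-256 + (2 - 110))² - 85740) = 1/((-256 - 108)² - 85740) = 1/((-364)² - 85740) = 1/(132496 - 85740) = 1/46756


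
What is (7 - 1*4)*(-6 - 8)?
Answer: -42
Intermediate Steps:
(7 - 1*4)*(-6 - 8) = (7 - 4)*(-14) = 3*(-14) = -42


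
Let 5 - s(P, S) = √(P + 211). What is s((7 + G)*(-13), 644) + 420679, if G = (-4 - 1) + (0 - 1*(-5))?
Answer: 420684 - 2*√30 ≈ 4.2067e+5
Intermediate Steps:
G = 0 (G = -5 + (0 + 5) = -5 + 5 = 0)
s(P, S) = 5 - √(211 + P) (s(P, S) = 5 - √(P + 211) = 5 - √(211 + P))
s((7 + G)*(-13), 644) + 420679 = (5 - √(211 + (7 + 0)*(-13))) + 420679 = (5 - √(211 + 7*(-13))) + 420679 = (5 - √(211 - 91)) + 420679 = (5 - √120) + 420679 = (5 - 2*√30) + 420679 = 420684 - 2*√30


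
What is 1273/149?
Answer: 1273/149 ≈ 8.5436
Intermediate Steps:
1273/149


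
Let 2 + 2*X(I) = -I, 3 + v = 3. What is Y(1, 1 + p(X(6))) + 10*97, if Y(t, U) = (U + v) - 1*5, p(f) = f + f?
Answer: 958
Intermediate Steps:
v = 0 (v = -3 + 3 = 0)
X(I) = -1 - I/2 (X(I) = -1 + (-I)/2 = -1 - I/2)
p(f) = 2*f
Y(t, U) = -5 + U (Y(t, U) = (U + 0) - 1*5 = U - 5 = -5 + U)
Y(1, 1 + p(X(6))) + 10*97 = (-5 + (1 + 2*(-1 - ½*6))) + 10*97 = (-5 + (1 + 2*(-1 - 3))) + 970 = (-5 + (1 + 2*(-4))) + 970 = (-5 + (1 - 8)) + 970 = (-5 - 7) + 970 = -12 + 970 = 958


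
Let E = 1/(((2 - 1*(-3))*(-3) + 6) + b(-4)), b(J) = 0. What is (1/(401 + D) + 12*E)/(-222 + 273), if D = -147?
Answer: -1013/38862 ≈ -0.026067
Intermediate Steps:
E = -1/9 (E = 1/(((2 - 1*(-3))*(-3) + 6) + 0) = 1/(((2 + 3)*(-3) + 6) + 0) = 1/((5*(-3) + 6) + 0) = 1/((-15 + 6) + 0) = 1/(-9 + 0) = 1/(-9) = -1/9 ≈ -0.11111)
(1/(401 + D) + 12*E)/(-222 + 273) = (1/(401 - 147) + 12*(-1/9))/(-222 + 273) = (1/254 - 4/3)/51 = (1/254 - 4/3)*(1/51) = -1013/762*1/51 = -1013/38862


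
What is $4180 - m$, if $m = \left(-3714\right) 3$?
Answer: $15322$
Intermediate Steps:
$m = -11142$
$4180 - m = 4180 - -11142 = 4180 + 11142 = 15322$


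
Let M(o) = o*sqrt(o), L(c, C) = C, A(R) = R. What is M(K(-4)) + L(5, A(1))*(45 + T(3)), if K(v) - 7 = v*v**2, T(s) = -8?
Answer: 37 - 57*I*sqrt(57) ≈ 37.0 - 430.34*I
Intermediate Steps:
K(v) = 7 + v**3 (K(v) = 7 + v*v**2 = 7 + v**3)
M(o) = o**(3/2)
M(K(-4)) + L(5, A(1))*(45 + T(3)) = (7 + (-4)**3)**(3/2) + 1*(45 - 8) = (7 - 64)**(3/2) + 1*37 = (-57)**(3/2) + 37 = -57*I*sqrt(57) + 37 = 37 - 57*I*sqrt(57)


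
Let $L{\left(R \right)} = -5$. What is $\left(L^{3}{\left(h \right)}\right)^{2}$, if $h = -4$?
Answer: $15625$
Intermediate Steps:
$\left(L^{3}{\left(h \right)}\right)^{2} = \left(\left(-5\right)^{3}\right)^{2} = \left(-125\right)^{2} = 15625$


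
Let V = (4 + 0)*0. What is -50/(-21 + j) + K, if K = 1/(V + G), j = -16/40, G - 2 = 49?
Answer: 12857/5457 ≈ 2.3561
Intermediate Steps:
G = 51 (G = 2 + 49 = 51)
V = 0 (V = 4*0 = 0)
j = -2/5 (j = -16*1/40 = -2/5 ≈ -0.40000)
K = 1/51 (K = 1/(0 + 51) = 1/51 ≈ 0.019608)
-50/(-21 + j) + K = -50/(-21 - 2/5) + 1/51 = -50/(-107/5) + 1/51 = -5/107*(-50) + 1/51 = 250/107 + 1/51 = 12857/5457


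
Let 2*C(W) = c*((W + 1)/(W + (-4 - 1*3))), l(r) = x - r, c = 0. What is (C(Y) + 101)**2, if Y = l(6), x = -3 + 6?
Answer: 10201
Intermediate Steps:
x = 3
l(r) = 3 - r
Y = -3 (Y = 3 - 1*6 = 3 - 6 = -3)
C(W) = 0 (C(W) = (0*((W + 1)/(W + (-4 - 1*3))))/2 = (0*((1 + W)/(W + (-4 - 3))))/2 = (0*((1 + W)/(W - 7)))/2 = (0*((1 + W)/(-7 + W)))/2 = (1/2)*0 = 0)
(C(Y) + 101)**2 = (0 + 101)**2 = 101**2 = 10201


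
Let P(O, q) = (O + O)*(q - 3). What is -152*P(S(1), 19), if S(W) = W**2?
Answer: -4864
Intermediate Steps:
P(O, q) = 2*O*(-3 + q) (P(O, q) = (2*O)*(-3 + q) = 2*O*(-3 + q))
-152*P(S(1), 19) = -304*1**2*(-3 + 19) = -304*16 = -152*32 = -4864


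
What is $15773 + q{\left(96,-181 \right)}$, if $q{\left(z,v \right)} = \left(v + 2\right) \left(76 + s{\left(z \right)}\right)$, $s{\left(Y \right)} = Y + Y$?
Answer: $-32199$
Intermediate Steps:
$s{\left(Y \right)} = 2 Y$
$q{\left(z,v \right)} = \left(2 + v\right) \left(76 + 2 z\right)$ ($q{\left(z,v \right)} = \left(v + 2\right) \left(76 + 2 z\right) = \left(2 + v\right) \left(76 + 2 z\right)$)
$15773 + q{\left(96,-181 \right)} = 15773 + \left(152 + 4 \cdot 96 + 76 \left(-181\right) + 2 \left(-181\right) 96\right) = 15773 + \left(152 + 384 - 13756 - 34752\right) = 15773 - 47972 = -32199$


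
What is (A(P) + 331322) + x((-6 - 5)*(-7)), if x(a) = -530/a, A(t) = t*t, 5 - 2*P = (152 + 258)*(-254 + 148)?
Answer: 145570924381/308 ≈ 4.7263e+8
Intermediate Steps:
P = 43465/2 (P = 5/2 - (152 + 258)*(-254 + 148)/2 = 5/2 - 205*(-106) = 5/2 - ½*(-43460) = 5/2 + 21730 = 43465/2 ≈ 21733.)
A(t) = t²
(A(P) + 331322) + x((-6 - 5)*(-7)) = ((43465/2)² + 331322) - 530*(-1/(7*(-6 - 5))) = (1889206225/4 + 331322) - 530/((-11*(-7))) = 1890531513/4 - 530/77 = 145570924381/308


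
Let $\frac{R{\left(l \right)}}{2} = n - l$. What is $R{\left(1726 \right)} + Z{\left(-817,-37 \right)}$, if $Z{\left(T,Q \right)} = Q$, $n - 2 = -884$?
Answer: $-5253$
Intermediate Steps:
$n = -882$ ($n = 2 - 884 = -882$)
$R{\left(l \right)} = -1764 - 2 l$ ($R{\left(l \right)} = 2 \left(-882 - l\right) = -1764 - 2 l$)
$R{\left(1726 \right)} + Z{\left(-817,-37 \right)} = \left(-1764 - 3452\right) - 37 = -5216 - 37 = -5253$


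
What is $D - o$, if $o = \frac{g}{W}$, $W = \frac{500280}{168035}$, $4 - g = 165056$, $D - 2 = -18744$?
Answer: $\frac{917913253}{25014} \approx 36696.0$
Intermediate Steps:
$D = -18742$ ($D = 2 - 18744 = -18742$)
$g = -165052$ ($g = 4 - 165056 = -165052$)
$W = \frac{100056}{33607}$ ($W = 500280 \cdot \frac{1}{168035} = \frac{100056}{33607} \approx 2.9772$)
$o = - \frac{1386725641}{25014}$ ($o = - \frac{165052}{\frac{100056}{33607}} = \left(-165052\right) \frac{33607}{100056} = - \frac{1386725641}{25014} \approx -55438.0$)
$D - o = -18742 - - \frac{1386725641}{25014} = -18742 + \frac{1386725641}{25014} = \frac{917913253}{25014}$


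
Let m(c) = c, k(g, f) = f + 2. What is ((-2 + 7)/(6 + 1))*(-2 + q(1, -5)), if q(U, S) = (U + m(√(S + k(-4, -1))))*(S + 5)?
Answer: -10/7 ≈ -1.4286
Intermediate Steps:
k(g, f) = 2 + f
q(U, S) = (5 + S)*(U + √(1 + S)) (q(U, S) = (U + √(S + (2 - 1)))*(S + 5) = (U + √(S + 1))*(5 + S) = (U + √(1 + S))*(5 + S) = (5 + S)*(U + √(1 + S)))
((-2 + 7)/(6 + 1))*(-2 + q(1, -5)) = ((-2 + 7)/(6 + 1))*(-2 + (5*1 + 5*√(1 - 5) - 5*1 - 5*√(1 - 5))) = (5/7)*(-2 + (5 + 5*√(-4) - 5 - 10*I)) = (5*(⅐))*(-2 + (5 + 5*(2*I) - 5 - 10*I)) = 5*(-2 + (5 + 10*I - 5 - 10*I))/7 = 5*(-2 + 0)/7 = (5/7)*(-2) = -10/7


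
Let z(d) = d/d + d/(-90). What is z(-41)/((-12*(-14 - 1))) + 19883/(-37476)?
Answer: -2936993/5621400 ≈ -0.52247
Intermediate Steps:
z(d) = 1 - d/90 (z(d) = 1 + d*(-1/90) = 1 - d/90)
z(-41)/((-12*(-14 - 1))) + 19883/(-37476) = (1 - 1/90*(-41))/((-12*(-14 - 1))) + 19883/(-37476) = (1 + 41/90)/((-12*(-15))) + 19883*(-1/37476) = (131/90)/180 - 19883/37476 = (131/90)*(1/180) - 19883/37476 = 131/16200 - 19883/37476 = -2936993/5621400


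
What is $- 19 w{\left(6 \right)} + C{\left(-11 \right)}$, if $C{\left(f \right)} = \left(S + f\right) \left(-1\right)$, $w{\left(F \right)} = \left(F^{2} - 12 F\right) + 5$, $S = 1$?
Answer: $599$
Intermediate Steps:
$w{\left(F \right)} = 5 + F^{2} - 12 F$
$C{\left(f \right)} = -1 - f$ ($C{\left(f \right)} = \left(1 + f\right) \left(-1\right) = -1 - f$)
$- 19 w{\left(6 \right)} + C{\left(-11 \right)} = - 19 \left(5 + 6^{2} - 72\right) - -10 = - 19 \left(5 + 36 - 72\right) + \left(-1 + 11\right) = \left(-19\right) \left(-31\right) + 10 = 589 + 10 = 599$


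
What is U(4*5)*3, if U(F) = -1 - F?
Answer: -63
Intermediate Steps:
U(4*5)*3 = (-1 - 4*5)*3 = (-1 - 1*20)*3 = (-1 - 20)*3 = -21*3 = -63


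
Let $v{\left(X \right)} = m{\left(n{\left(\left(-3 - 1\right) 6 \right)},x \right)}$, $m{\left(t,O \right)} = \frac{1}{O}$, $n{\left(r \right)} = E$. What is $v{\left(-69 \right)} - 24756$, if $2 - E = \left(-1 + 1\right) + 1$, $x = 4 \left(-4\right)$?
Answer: $- \frac{396097}{16} \approx -24756.0$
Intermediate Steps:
$x = -16$
$E = 1$ ($E = 2 - \left(\left(-1 + 1\right) + 1\right) = 2 - \left(0 + 1\right) = 2 - 1 = 1$)
$n{\left(r \right)} = 1$
$v{\left(X \right)} = - \frac{1}{16}$ ($v{\left(X \right)} = \frac{1}{-16} = - \frac{1}{16}$)
$v{\left(-69 \right)} - 24756 = - \frac{1}{16} - 24756 = - \frac{396097}{16}$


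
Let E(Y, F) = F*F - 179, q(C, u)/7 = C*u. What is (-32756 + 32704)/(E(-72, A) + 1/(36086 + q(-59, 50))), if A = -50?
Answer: -802672/35826957 ≈ -0.022404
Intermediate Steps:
q(C, u) = 7*C*u (q(C, u) = 7*(C*u) = 7*C*u)
E(Y, F) = -179 + F² (E(Y, F) = F² - 179 = -179 + F²)
(-32756 + 32704)/(E(-72, A) + 1/(36086 + q(-59, 50))) = (-32756 + 32704)/((-179 + (-50)²) + 1/(36086 + 7*(-59)*50)) = -52/((-179 + 2500) + 1/(36086 - 20650)) = -52/(2321 + 1/15436) = -52/35826957/15436 = -52*15436/35826957 = -802672/35826957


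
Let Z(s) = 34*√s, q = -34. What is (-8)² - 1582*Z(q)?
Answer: 64 - 53788*I*√34 ≈ 64.0 - 3.1364e+5*I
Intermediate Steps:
(-8)² - 1582*Z(q) = (-8)² - 53788*√(-34) = 64 - 53788*I*√34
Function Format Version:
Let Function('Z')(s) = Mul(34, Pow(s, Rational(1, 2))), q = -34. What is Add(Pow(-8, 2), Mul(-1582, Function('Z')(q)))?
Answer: Add(64, Mul(-53788, I, Pow(34, Rational(1, 2)))) ≈ Add(64.000, Mul(-3.1364e+5, I))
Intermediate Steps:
Add(Pow(-8, 2), Mul(-1582, Function('Z')(q))) = Add(Pow(-8, 2), Mul(-1582, Mul(34, Pow(-34, Rational(1, 2))))) = Add(64, Mul(-1582, Mul(34, Mul(I, Pow(34, Rational(1, 2)))))) = Add(64, Mul(-1582, Mul(34, I, Pow(34, Rational(1, 2))))) = Add(64, Mul(-53788, I, Pow(34, Rational(1, 2))))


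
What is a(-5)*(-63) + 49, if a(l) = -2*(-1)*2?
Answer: -203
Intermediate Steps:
a(l) = 4 (a(l) = 2*2 = 4)
a(-5)*(-63) + 49 = 4*(-63) + 49 = -252 + 49 = -203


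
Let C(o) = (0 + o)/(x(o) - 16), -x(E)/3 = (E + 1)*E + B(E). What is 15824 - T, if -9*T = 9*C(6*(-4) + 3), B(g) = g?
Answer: 19194533/1213 ≈ 15824.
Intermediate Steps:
x(E) = -3*E - 3*E*(1 + E) (x(E) = -3*((E + 1)*E + E) = -3*((1 + E)*E + E) = -3*(E*(1 + E) + E) = -3*(E + E*(1 + E)) = -3*E - 3*E*(1 + E))
C(o) = o/(-16 + 3*o*(-2 - o)) (C(o) = (0 + o)/(3*o*(-2 - o) - 16) = o/(-16 + 3*o*(-2 - o)))
T = -21/1213 (T = -(-1)*(6*(-4) + 3)/(16 + 3*(6*(-4) + 3)² + 6*(6*(-4) + 3)) = -(-1)*(-24 + 3)/(16 + 3*(-24 + 3)² + 6*(-24 + 3)) = -(-1)*(-21)/(16 + 3*(-21)² + 6*(-21)) = -(-1)*(-21)/(16 + 3*441 - 126) = -(-1)*(-21)/(16 + 1323 - 126) = -(-1)*(-21)/1213 = -21/1213 ≈ -0.017312)
15824 - T = 15824 - 1*(-21/1213) = 15824 + 21/1213 = 19194533/1213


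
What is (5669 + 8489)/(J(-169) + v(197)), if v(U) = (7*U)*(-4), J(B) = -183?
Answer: -14158/5699 ≈ -2.4843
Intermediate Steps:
v(U) = -28*U
(5669 + 8489)/(J(-169) + v(197)) = (5669 + 8489)/(-183 - 28*197) = 14158/(-183 - 5516) = 14158/(-5699) = 14158*(-1/5699) = -14158/5699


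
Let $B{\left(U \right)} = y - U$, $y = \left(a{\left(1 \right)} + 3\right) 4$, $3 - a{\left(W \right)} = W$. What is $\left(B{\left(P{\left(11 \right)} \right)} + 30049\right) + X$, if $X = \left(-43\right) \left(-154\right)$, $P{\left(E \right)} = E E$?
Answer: $36570$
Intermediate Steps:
$a{\left(W \right)} = 3 - W$
$y = 20$ ($y = \left(\left(3 - 1\right) + 3\right) 4 = \left(2 + 3\right) 4 = 5 \cdot 4 = 20$)
$P{\left(E \right)} = E^{2}$
$B{\left(U \right)} = 20 - U$
$X = 6622$
$\left(B{\left(P{\left(11 \right)} \right)} + 30049\right) + X = \left(\left(20 - 11^{2}\right) + 30049\right) + 6622 = \left(\left(20 - 121\right) + 30049\right) + 6622 = \left(-101 + 30049\right) + 6622 = 29948 + 6622 = 36570$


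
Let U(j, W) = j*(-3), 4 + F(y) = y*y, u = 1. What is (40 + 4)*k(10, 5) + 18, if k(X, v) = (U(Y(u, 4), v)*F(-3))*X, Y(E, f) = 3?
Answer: -19782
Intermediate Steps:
F(y) = -4 + y**2 (F(y) = -4 + y*y = -4 + y**2)
U(j, W) = -3*j
k(X, v) = -45*X (k(X, v) = ((-3*3)*(-4 + (-3)**2))*X = (-9*(-4 + 9))*X = (-9*5)*X = -45*X)
(40 + 4)*k(10, 5) + 18 = (40 + 4)*(-45*10) + 18 = 44*(-450) + 18 = -19800 + 18 = -19782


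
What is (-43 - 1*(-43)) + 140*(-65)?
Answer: -9100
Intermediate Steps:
(-43 - 1*(-43)) + 140*(-65) = (-43 + 43) - 9100 = 0 - 9100 = -9100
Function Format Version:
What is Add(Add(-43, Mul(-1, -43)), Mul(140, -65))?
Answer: -9100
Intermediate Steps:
Add(Add(-43, Mul(-1, -43)), Mul(140, -65)) = Add(Add(-43, 43), -9100) = Add(0, -9100) = -9100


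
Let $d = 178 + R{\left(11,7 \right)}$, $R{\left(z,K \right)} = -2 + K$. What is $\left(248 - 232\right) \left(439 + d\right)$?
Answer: $9952$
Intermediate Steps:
$d = 183$ ($d = 178 + \left(-2 + 7\right) = 178 + 5 = 183$)
$\left(248 - 232\right) \left(439 + d\right) = \left(248 - 232\right) \left(439 + 183\right) = \left(248 - 232\right) 622 = 16 \cdot 622 = 9952$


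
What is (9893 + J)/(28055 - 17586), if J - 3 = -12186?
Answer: -2290/10469 ≈ -0.21874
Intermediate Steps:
J = -12183 (J = 3 - 12186 = -12183)
(9893 + J)/(28055 - 17586) = (9893 - 12183)/(28055 - 17586) = -2290/10469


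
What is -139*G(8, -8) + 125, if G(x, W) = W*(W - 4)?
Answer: -13219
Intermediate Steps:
G(x, W) = W*(-4 + W)
-139*G(8, -8) + 125 = -(-1112)*(-4 - 8) + 125 = -(-1112)*(-12) + 125 = -139*96 + 125 = -13344 + 125 = -13219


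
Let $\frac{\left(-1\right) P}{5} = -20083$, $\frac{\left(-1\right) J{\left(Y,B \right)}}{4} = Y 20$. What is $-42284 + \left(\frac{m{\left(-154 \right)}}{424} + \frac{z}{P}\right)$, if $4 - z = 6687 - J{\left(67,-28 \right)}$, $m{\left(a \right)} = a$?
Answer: $- \frac{900151231391}{21287980} \approx -42285.0$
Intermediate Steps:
$J{\left(Y,B \right)} = - 80 Y$ ($J{\left(Y,B \right)} = - 4 Y 20 = - 4 \cdot 20 Y = - 80 Y$)
$P = 100415$ ($P = \left(-5\right) \left(-20083\right) = 100415$)
$z = -12043$ ($z = 4 - \left(6687 - \left(-80\right) 67\right) = 4 - \left(6687 - -5360\right) = 4 - \left(6687 + 5360\right) = 4 - 12047 = -12043$)
$-42284 + \left(\frac{m{\left(-154 \right)}}{424} + \frac{z}{P}\right) = -42284 - \left(\frac{77}{212} + \frac{12043}{100415}\right) = -42284 - \frac{10285071}{21287980} = - \frac{900151231391}{21287980}$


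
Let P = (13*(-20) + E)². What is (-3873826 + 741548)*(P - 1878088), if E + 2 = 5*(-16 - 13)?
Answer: 5363835006042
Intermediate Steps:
E = -147 (E = -2 + 5*(-16 - 13) = -2 + 5*(-29) = -2 - 145 = -147)
P = 165649 (P = (13*(-20) - 147)² = (-260 - 147)² = (-407)² = 165649)
(-3873826 + 741548)*(P - 1878088) = (-3873826 + 741548)*(165649 - 1878088) = -3132278*(-1712439) = 5363835006042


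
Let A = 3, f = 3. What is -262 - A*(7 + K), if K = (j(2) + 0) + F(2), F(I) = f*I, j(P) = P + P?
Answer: -313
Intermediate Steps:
j(P) = 2*P
F(I) = 3*I
K = 10 (K = (2*2 + 0) + 3*2 = (4 + 0) + 6 = 4 + 6 = 10)
-262 - A*(7 + K) = -262 - 3*(7 + 10) = -262 - 3*17 = -262 - 1*51 = -262 - 51 = -313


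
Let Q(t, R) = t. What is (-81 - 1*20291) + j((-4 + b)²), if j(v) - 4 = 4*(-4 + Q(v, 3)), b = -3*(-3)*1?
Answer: -20284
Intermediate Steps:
b = 9 (b = 9*1 = 9)
j(v) = -12 + 4*v (j(v) = 4 + 4*(-4 + v) = 4 + (-16 + 4*v) = -12 + 4*v)
(-81 - 1*20291) + j((-4 + b)²) = (-81 - 1*20291) + (-12 + 4*(-4 + 9)²) = (-81 - 20291) + (-12 + 4*5²) = -20372 + (-12 + 4*25) = -20372 + (-12 + 100) = -20372 + 88 = -20284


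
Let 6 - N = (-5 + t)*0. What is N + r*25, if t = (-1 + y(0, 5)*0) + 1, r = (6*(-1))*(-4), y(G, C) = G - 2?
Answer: 606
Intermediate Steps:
y(G, C) = -2 + G
r = 24 (r = -6*(-4) = 24)
t = 0 (t = (-1 + (-2 + 0)*0) + 1 = (-1 - 2*0) + 1 = (-1 + 0) + 1 = -1 + 1 = 0)
N = 6 (N = 6 - (-5 + 0)*0 = 6 - (-5)*0 = 6 - 1*0 = 6 + 0 = 6)
N + r*25 = 6 + 24*25 = 6 + 600 = 606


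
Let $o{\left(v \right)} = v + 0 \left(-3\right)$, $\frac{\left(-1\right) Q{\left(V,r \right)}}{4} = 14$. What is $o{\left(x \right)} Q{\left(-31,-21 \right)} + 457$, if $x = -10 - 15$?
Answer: $1857$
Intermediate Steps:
$Q{\left(V,r \right)} = -56$ ($Q{\left(V,r \right)} = \left(-4\right) 14 = -56$)
$x = -25$ ($x = -10 - 15 = -25$)
$o{\left(v \right)} = v$ ($o{\left(v \right)} = v + 0 = v$)
$o{\left(x \right)} Q{\left(-31,-21 \right)} + 457 = \left(-25\right) \left(-56\right) + 457 = 1400 + 457 = 1857$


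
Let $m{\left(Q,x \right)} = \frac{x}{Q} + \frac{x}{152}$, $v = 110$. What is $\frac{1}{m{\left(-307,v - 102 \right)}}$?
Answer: $\frac{5833}{155} \approx 37.632$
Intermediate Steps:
$m{\left(Q,x \right)} = \frac{x}{152} + \frac{x}{Q}$ ($m{\left(Q,x \right)} = \frac{x}{Q} + x \frac{1}{152} = \frac{x}{Q} + \frac{x}{152} = \frac{x}{152} + \frac{x}{Q}$)
$\frac{1}{m{\left(-307,v - 102 \right)}} = \frac{1}{\frac{110 - 102}{152} + \frac{110 - 102}{-307}} = \frac{1}{\frac{1}{152} \cdot 8 + 8 \left(- \frac{1}{307}\right)} = \frac{1}{\frac{1}{19} - \frac{8}{307}} = \frac{1}{\frac{155}{5833}} = \frac{5833}{155}$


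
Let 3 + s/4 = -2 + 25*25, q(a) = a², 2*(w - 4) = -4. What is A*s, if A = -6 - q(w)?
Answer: -24800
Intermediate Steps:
w = 2 (w = 4 + (½)*(-4) = 4 - 2 = 2)
s = 2480 (s = -12 + 4*(-2 + 25*25) = -12 + 4*(-2 + 625) = -12 + 4*623 = -12 + 2492 = 2480)
A = -10 (A = -6 - 1*2² = -6 - 1*4 = -6 - 4 = -10)
A*s = -10*2480 = -24800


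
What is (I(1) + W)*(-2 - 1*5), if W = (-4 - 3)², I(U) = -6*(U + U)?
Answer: -259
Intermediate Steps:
I(U) = -12*U
W = 49 (W = (-7)² = 49)
(I(1) + W)*(-2 - 1*5) = (-12*1 + 49)*(-2 - 1*5) = (-12 + 49)*(-2 - 5) = 37*(-7) = -259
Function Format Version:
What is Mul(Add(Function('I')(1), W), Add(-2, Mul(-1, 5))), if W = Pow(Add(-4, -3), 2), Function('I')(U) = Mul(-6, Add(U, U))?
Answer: -259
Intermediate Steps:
Function('I')(U) = Mul(-12, U) (Function('I')(U) = Mul(-6, Mul(2, U)) = Mul(-12, U))
W = 49 (W = Pow(-7, 2) = 49)
Mul(Add(Function('I')(1), W), Add(-2, Mul(-1, 5))) = Mul(Add(Mul(-12, 1), 49), Add(-2, Mul(-1, 5))) = Mul(Add(-12, 49), Add(-2, -5)) = Mul(37, -7) = -259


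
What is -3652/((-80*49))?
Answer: 913/980 ≈ 0.93163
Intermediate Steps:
-3652/((-80*49)) = -3652/((-20*196)) = -3652/(-3920) = -3652*(-1/3920) = 913/980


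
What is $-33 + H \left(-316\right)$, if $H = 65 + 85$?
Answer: $-47433$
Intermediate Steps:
$H = 150$
$-33 + H \left(-316\right) = -33 + 150 \left(-316\right) = -33 - 47400 = -47433$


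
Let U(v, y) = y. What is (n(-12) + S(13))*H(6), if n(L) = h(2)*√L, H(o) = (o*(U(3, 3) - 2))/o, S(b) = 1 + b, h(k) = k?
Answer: 14 + 4*I*√3 ≈ 14.0 + 6.9282*I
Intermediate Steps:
H(o) = 1 (H(o) = (o*(3 - 2))/o = (o*1)/o = o/o = 1)
n(L) = 2*√L
(n(-12) + S(13))*H(6) = (2*√(-12) + (1 + 13))*1 = (2*(2*I*√3) + 14)*1 = (4*I*√3 + 14)*1 = (14 + 4*I*√3)*1 = 14 + 4*I*√3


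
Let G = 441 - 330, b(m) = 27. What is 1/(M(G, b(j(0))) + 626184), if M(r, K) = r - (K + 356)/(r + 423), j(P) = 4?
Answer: 534/334441147 ≈ 1.5967e-6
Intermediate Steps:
G = 111
M(r, K) = r - (356 + K)/(423 + r)
1/(M(G, b(j(0))) + 626184) = 1/((-356 + 111² - 1*27 + 423*111)/(423 + 111) + 626184) = 1/((-356 + 12321 - 27 + 46953)/534 + 626184) = 1/((1/534)*58891 + 626184) = 1/(58891/534 + 626184) = 1/(334441147/534) = 534/334441147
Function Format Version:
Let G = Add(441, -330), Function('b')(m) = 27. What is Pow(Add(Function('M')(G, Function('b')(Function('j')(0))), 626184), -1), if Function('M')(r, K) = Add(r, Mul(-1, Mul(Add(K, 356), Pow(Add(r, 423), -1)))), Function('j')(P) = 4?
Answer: Rational(534, 334441147) ≈ 1.5967e-6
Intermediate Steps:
G = 111
Function('M')(r, K) = Add(r, Mul(-1, Pow(Add(423, r), -1), Add(356, K))) (Function('M')(r, K) = Add(r, Mul(-1, Mul(Add(356, K), Pow(Add(423, r), -1)))) = Add(r, Mul(-1, Mul(Pow(Add(423, r), -1), Add(356, K)))) = Add(r, Mul(-1, Pow(Add(423, r), -1), Add(356, K))))
Pow(Add(Function('M')(G, Function('b')(Function('j')(0))), 626184), -1) = Pow(Add(Mul(Pow(Add(423, 111), -1), Add(-356, Pow(111, 2), Mul(-1, 27), Mul(423, 111))), 626184), -1) = Pow(Add(Mul(Pow(534, -1), Add(-356, 12321, -27, 46953)), 626184), -1) = Pow(Add(Mul(Rational(1, 534), 58891), 626184), -1) = Pow(Add(Rational(58891, 534), 626184), -1) = Pow(Rational(334441147, 534), -1) = Rational(534, 334441147)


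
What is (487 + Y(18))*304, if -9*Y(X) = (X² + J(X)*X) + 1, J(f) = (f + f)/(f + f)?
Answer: 1228160/9 ≈ 1.3646e+5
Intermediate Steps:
J(f) = 1 (J(f) = (2*f)/((2*f)) = (2*f)*(1/(2*f)) = 1)
Y(X) = -⅑ - X/9 - X²/9 (Y(X) = -((X² + 1*X) + 1)/9 = -((X² + X) + 1)/9 = -((X + X²) + 1)/9 = -(1 + X + X²)/9 = -⅑ - X/9 - X²/9)
(487 + Y(18))*304 = (487 + (-⅑ - ⅑*18 - ⅑*18²))*304 = (487 + (-⅑ - 2 - ⅑*324))*304 = (487 + (-⅑ - 2 - 36))*304 = (487 - 343/9)*304 = (4040/9)*304 = 1228160/9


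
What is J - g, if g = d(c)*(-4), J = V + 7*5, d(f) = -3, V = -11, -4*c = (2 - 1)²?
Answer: 12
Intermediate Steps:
c = -¼ (c = -(2 - 1)²/4 = -¼*1² = -¼*1 = -¼ ≈ -0.25000)
J = 24 (J = -11 + 7*5 = -11 + 35 = 24)
g = 12 (g = -3*(-4) = 12)
J - g = 24 - 1*12 = 24 - 12 = 12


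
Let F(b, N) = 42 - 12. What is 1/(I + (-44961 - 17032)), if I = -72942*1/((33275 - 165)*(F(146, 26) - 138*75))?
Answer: -56949200/3530451743443 ≈ -1.6131e-5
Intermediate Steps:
F(b, N) = 30
I = 12157/56949200 (I = -72942*1/((30 - 138*75)*(33275 - 165)) = -72942*1/(33110*(30 - 10350)) = -72942/((-10320*33110)) = -72942/(-341695200) = -72942*(-1/341695200) = 12157/56949200 ≈ 0.00021347)
1/(I + (-44961 - 17032)) = 1/(12157/56949200 + (-44961 - 17032)) = 1/(12157/56949200 - 61993) = 1/(-3530451743443/56949200) = -56949200/3530451743443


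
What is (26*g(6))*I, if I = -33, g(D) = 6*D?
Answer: -30888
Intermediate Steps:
(26*g(6))*I = (26*(6*6))*(-33) = (26*36)*(-33) = 936*(-33) = -30888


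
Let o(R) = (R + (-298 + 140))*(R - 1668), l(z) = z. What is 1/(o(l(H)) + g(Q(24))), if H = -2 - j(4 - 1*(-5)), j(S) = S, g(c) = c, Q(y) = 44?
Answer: 1/283795 ≈ 3.5237e-6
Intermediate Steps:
H = -11 (H = -2 - (4 - 1*(-5)) = -2 - (4 + 5) = -2 - 1*9 = -2 - 9 = -11)
o(R) = (-1668 + R)*(-158 + R) (o(R) = (R - 158)*(-1668 + R) = (-158 + R)*(-1668 + R) = (-1668 + R)*(-158 + R))
1/(o(l(H)) + g(Q(24))) = 1/((263544 + (-11)² - 1826*(-11)) + 44) = 1/((263544 + 121 + 20086) + 44) = 1/(283751 + 44) = 1/283795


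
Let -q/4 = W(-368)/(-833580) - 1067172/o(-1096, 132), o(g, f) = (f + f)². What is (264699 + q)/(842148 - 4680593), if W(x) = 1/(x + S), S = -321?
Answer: -1672676560644721/24250154800914900 ≈ -0.068976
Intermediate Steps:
o(g, f) = 4*f² (o(g, f) = (2*f)² = 4*f²)
W(x) = 1/(-321 + x) (W(x) = 1/(x - 321) = 1/(-321 + x))
q = 386941893541/6317702820 (q = -4*(1/(-321 - 368*(-833580)) - 1067172/(4*132²)) = -4*(-1/833580/(-689) - 1067172/(4*17424)) = -4*(-1/689*(-1/833580) - 1067172/69696) = -4*(1/574336620 - 1067172*1/69696) = -4*(1/574336620 - 88931/5808) = -4*(-386941893541/25270811280) = 386941893541/6317702820 ≈ 61.247)
(264699 + q)/(842148 - 4680593) = (264699 + 386941893541/6317702820)/(842148 - 4680593) = (1672676560644721/6317702820)/(-3838445) = (1672676560644721/6317702820)*(-1/3838445) = -1672676560644721/24250154800914900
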